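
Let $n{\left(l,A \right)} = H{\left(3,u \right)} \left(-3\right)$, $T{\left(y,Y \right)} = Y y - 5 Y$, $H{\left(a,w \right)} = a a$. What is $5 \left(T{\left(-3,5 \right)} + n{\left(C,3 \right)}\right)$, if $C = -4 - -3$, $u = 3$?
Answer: $-335$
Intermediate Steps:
$C = -1$ ($C = -4 + 3 = -1$)
$H{\left(a,w \right)} = a^{2}$
$T{\left(y,Y \right)} = - 5 Y + Y y$
$n{\left(l,A \right)} = -27$ ($n{\left(l,A \right)} = 3^{2} \left(-3\right) = 9 \left(-3\right) = -27$)
$5 \left(T{\left(-3,5 \right)} + n{\left(C,3 \right)}\right) = 5 \left(5 \left(-5 - 3\right) - 27\right) = 5 \left(5 \left(-8\right) - 27\right) = 5 \left(-40 - 27\right) = 5 \left(-67\right) = -335$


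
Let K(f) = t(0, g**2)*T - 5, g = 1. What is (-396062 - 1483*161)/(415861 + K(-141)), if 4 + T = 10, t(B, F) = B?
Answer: -634825/415856 ≈ -1.5266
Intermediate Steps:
T = 6 (T = -4 + 10 = 6)
K(f) = -5 (K(f) = 0*6 - 5 = 0 - 5 = -5)
(-396062 - 1483*161)/(415861 + K(-141)) = (-396062 - 1483*161)/(415861 - 5) = (-396062 - 238763)/415856 = -634825*1/415856 = -634825/415856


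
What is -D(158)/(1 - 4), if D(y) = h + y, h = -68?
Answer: 30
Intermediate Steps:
D(y) = -68 + y
-D(158)/(1 - 4) = -(-68 + 158)/(1 - 4) = -90/(-3) = -90*(-1)/3 = -1*(-30) = 30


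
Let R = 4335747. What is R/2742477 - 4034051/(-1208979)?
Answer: 5435039718880/1105199033661 ≈ 4.9177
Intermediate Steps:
R/2742477 - 4034051/(-1208979) = 4335747/2742477 - 4034051/(-1208979) = 4335747*(1/2742477) - 4034051*(-1/1208979) = 1445249/914159 + 4034051/1208979 = 5435039718880/1105199033661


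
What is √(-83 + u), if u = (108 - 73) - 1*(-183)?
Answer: 3*√15 ≈ 11.619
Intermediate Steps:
u = 218 (u = 35 + 183 = 218)
√(-83 + u) = √(-83 + 218) = √135 = 3*√15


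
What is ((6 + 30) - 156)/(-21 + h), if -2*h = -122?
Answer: -3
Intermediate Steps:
h = 61 (h = -1/2*(-122) = 61)
((6 + 30) - 156)/(-21 + h) = ((6 + 30) - 156)/(-21 + 61) = (36 - 156)/40 = (1/40)*(-120) = -3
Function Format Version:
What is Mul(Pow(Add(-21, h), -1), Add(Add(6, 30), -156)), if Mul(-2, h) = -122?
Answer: -3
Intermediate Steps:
h = 61 (h = Mul(Rational(-1, 2), -122) = 61)
Mul(Pow(Add(-21, h), -1), Add(Add(6, 30), -156)) = Mul(Pow(Add(-21, 61), -1), Add(Add(6, 30), -156)) = Mul(Pow(40, -1), Add(36, -156)) = Mul(Rational(1, 40), -120) = -3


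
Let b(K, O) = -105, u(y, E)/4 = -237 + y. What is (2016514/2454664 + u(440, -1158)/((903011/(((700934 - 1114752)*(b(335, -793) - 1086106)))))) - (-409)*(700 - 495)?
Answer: 448055427036191103999/1108294296652 ≈ 4.0427e+8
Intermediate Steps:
u(y, E) = -948 + 4*y (u(y, E) = 4*(-237 + y) = -948 + 4*y)
(2016514/2454664 + u(440, -1158)/((903011/(((700934 - 1114752)*(b(335, -793) - 1086106)))))) - (-409)*(700 - 495) = (2016514/2454664 + (-948 + 4*440)/((903011/(((700934 - 1114752)*(-105 - 1086106)))))) - (-409)*(700 - 495) = (2016514*(1/2454664) + (-948 + 1760)/((903011/((-413818*(-1086211)))))) - (-409)*205 = (1008257/1227332 + 812/((903011/449493663598))) - 1*(-83845) = (1008257/1227332 + 812/((903011*(1/449493663598)))) + 83845 = (1008257/1227332 + 812/(903011/449493663598)) + 83845 = (1008257/1227332 + 812*(449493663598/903011)) + 83845 = (1008257/1227332 + 364988854841576/903011) + 83845 = 447962502100888317059/1108294296652 + 83845 = 448055427036191103999/1108294296652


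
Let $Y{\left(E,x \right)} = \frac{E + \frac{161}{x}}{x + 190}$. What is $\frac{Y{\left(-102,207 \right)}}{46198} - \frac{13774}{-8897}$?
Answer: $\frac{2273603458229}{1468587344238} \approx 1.5482$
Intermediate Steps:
$Y{\left(E,x \right)} = \frac{E + \frac{161}{x}}{190 + x}$
$\frac{Y{\left(-102,207 \right)}}{46198} - \frac{13774}{-8897} = \frac{\frac{1}{207} \frac{1}{190 + 207} \left(161 - 21114\right)}{46198} - \frac{13774}{-8897} = \frac{161 - 21114}{207 \cdot 397} \cdot \frac{1}{46198} - - \frac{13774}{8897} = \frac{1}{207} \cdot \frac{1}{397} \left(-20953\right) \frac{1}{46198} + \frac{13774}{8897} = \left(- \frac{911}{3573}\right) \frac{1}{46198} + \frac{13774}{8897} = - \frac{911}{165065454} + \frac{13774}{8897} = \frac{2273603458229}{1468587344238}$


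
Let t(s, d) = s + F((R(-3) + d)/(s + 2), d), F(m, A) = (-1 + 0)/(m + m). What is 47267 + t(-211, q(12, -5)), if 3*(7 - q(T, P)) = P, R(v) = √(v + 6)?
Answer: 2777045/59 - 171*√3/118 ≈ 47066.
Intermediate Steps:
R(v) = √(6 + v)
q(T, P) = 7 - P/3
F(m, A) = -1/(2*m)
t(s, d) = s - (2 + s)/(2*(d + √3)) (t(s, d) = s - (s + 2)/(√(6 - 3) + d)/2 = s - (2 + s)/(√3 + d)/2 = s - (2 + s)/(d + √3)/2 = s - (2 + s)/(2*(d + √3)))
47267 + t(-211, q(12, -5)) = 47267 + (-1 - ½*(-211) - 211*((7 - ⅓*(-5)) + √3))/((7 - ⅓*(-5)) + √3) = 47267 + (-1 + 211/2 - 211*((7 + 5/3) + √3))/((7 + 5/3) + √3) = 47267 + (-1 + 211/2 - 211*(26/3 + √3))/(26/3 + √3) = 47267 + (-1 + 211/2 + (-5486/3 - 211*√3))/(26/3 + √3) = 47267 + (-10345/6 - 211*√3)/(26/3 + √3)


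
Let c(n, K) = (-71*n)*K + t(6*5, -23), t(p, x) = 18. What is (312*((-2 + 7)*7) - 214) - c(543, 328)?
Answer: 12656072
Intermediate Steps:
c(n, K) = 18 - 71*K*n (c(n, K) = (-71*n)*K + 18 = -71*K*n + 18 = 18 - 71*K*n)
(312*((-2 + 7)*7) - 214) - c(543, 328) = (312*((-2 + 7)*7) - 214) - (18 - 71*328*543) = (312*(5*7) - 214) - (18 - 12645384) = (312*35 - 214) - 1*(-12645366) = (10920 - 214) + 12645366 = 10706 + 12645366 = 12656072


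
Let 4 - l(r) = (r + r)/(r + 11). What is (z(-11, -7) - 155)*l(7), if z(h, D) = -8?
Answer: -4727/9 ≈ -525.22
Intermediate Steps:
l(r) = 4 - 2*r/(11 + r) (l(r) = 4 - (r + r)/(r + 11) = 4 - 2*r/(11 + r))
(z(-11, -7) - 155)*l(7) = (-8 - 155)*(2*(22 + 7)/(11 + 7)) = -326*29/18 = -163*29/9 = -4727/9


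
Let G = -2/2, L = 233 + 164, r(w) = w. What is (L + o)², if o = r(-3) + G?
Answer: 154449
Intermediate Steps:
L = 397
G = -1 (G = -2*½ = -1)
o = -4 (o = -3 - 1 = -4)
(L + o)² = (397 - 4)² = 393² = 154449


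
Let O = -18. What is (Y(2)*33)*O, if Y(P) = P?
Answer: -1188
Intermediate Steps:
(Y(2)*33)*O = (2*33)*(-18) = 66*(-18) = -1188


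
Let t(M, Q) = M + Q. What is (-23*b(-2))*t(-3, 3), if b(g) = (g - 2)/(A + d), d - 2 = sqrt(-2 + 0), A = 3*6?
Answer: 0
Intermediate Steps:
A = 18
d = 2 + I*sqrt(2) (d = 2 + sqrt(-2 + 0) = 2 + sqrt(-2) = 2 + I*sqrt(2) ≈ 2.0 + 1.4142*I)
b(g) = (-2 + g)/(20 + I*sqrt(2)) (b(g) = (g - 2)/(18 + (2 + I*sqrt(2))) = (-2 + g)/(20 + I*sqrt(2)))
(-23*b(-2))*t(-3, 3) = (-23*(-2 - 2)/(20 + I*sqrt(2)))*(-3 + 3) = -23*(-4)/(20 + I*sqrt(2))*0 = -(-92)/(20 + I*sqrt(2))*0 = (92/(20 + I*sqrt(2)))*0 = 0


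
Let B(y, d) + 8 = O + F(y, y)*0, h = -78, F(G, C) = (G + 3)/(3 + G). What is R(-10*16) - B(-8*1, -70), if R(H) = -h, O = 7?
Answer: 79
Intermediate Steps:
F(G, C) = 1 (F(G, C) = (3 + G)/(3 + G) = 1)
B(y, d) = -1 (B(y, d) = -8 + (7 + 1*0) = -8 + (7 + 0) = -8 + 7 = -1)
R(H) = 78 (R(H) = -1*(-78) = 78)
R(-10*16) - B(-8*1, -70) = 78 - 1*(-1) = 78 + 1 = 79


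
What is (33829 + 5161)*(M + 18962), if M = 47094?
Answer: 2575523440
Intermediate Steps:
(33829 + 5161)*(M + 18962) = (33829 + 5161)*(47094 + 18962) = 38990*66056 = 2575523440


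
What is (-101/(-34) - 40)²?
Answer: 1585081/1156 ≈ 1371.2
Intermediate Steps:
(-101/(-34) - 40)² = (-101*(-1/34) - 40)² = (101/34 - 40)² = (-1259/34)² = 1585081/1156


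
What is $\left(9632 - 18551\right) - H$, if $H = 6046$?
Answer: $-14965$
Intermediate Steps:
$\left(9632 - 18551\right) - H = \left(9632 - 18551\right) - 6046 = -8919 - 6046 = -14965$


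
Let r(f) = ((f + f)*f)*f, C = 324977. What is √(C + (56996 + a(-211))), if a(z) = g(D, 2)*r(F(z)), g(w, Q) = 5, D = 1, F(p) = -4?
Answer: √381333 ≈ 617.52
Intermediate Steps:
r(f) = 2*f³ (r(f) = ((2*f)*f)*f = (2*f²)*f = 2*f³)
a(z) = -640 (a(z) = 5*(2*(-4)³) = 5*(2*(-64)) = 5*(-128) = -640)
√(C + (56996 + a(-211))) = √(324977 + (56996 - 640)) = √(324977 + 56356) = √381333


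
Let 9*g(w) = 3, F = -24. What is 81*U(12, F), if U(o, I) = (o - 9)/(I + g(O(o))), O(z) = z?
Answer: -729/71 ≈ -10.268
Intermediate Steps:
g(w) = ⅓ (g(w) = (⅑)*3 = ⅓)
U(o, I) = (-9 + o)/(⅓ + I) (U(o, I) = (o - 9)/(I + ⅓) = (-9 + o)/(⅓ + I))
81*U(12, F) = 81*(3*(-9 + 12)/(1 + 3*(-24))) = 81*(3*3/(1 - 72)) = 81*(3*3/(-71)) = 81*(3*(-1/71)*3) = 81*(-9/71) = -729/71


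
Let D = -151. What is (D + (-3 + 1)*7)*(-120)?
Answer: 19800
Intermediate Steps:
(D + (-3 + 1)*7)*(-120) = (-151 + (-3 + 1)*7)*(-120) = (-151 - 2*7)*(-120) = (-151 - 14)*(-120) = -165*(-120) = 19800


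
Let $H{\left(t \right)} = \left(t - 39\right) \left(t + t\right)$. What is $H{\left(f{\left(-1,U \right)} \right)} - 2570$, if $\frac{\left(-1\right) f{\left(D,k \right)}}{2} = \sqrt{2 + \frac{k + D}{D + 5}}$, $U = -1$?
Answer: $-2558 + 78 \sqrt{6} \approx -2366.9$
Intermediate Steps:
$f{\left(D,k \right)} = - 2 \sqrt{2 + \frac{D + k}{5 + D}}$ ($f{\left(D,k \right)} = - 2 \sqrt{2 + \frac{k + D}{D + 5}} = - 2 \sqrt{2 + \frac{D + k}{5 + D}}$)
$H{\left(t \right)} = 2 t \left(-39 + t\right)$ ($H{\left(t \right)} = \left(-39 + t\right) 2 t = 2 t \left(-39 + t\right)$)
$H{\left(f{\left(-1,U \right)} \right)} - 2570 = 2 \left(- 2 \sqrt{\frac{10 - 1 + 3 \left(-1\right)}{5 - 1}}\right) \left(-39 - 2 \sqrt{\frac{10 - 1 + 3 \left(-1\right)}{5 - 1}}\right) - 2570 = 2 \left(- 2 \sqrt{\frac{10 - 1 - 3}{4}}\right) \left(-39 - 2 \sqrt{\frac{10 - 1 - 3}{4}}\right) - 2570 = 2 \left(- 2 \sqrt{\frac{1}{4} \cdot 6}\right) \left(-39 - 2 \sqrt{\frac{1}{4} \cdot 6}\right) - 2570 = 2 \left(- 2 \sqrt{\frac{3}{2}}\right) \left(-39 - 2 \sqrt{\frac{3}{2}}\right) - 2570 = 2 \left(- 2 \frac{\sqrt{6}}{2}\right) \left(-39 - 2 \frac{\sqrt{6}}{2}\right) - 2570 = 2 \left(- \sqrt{6}\right) \left(-39 - \sqrt{6}\right) - 2570 = - 2 \sqrt{6} \left(-39 - \sqrt{6}\right) - 2570 = -2570 - 2 \sqrt{6} \left(-39 - \sqrt{6}\right)$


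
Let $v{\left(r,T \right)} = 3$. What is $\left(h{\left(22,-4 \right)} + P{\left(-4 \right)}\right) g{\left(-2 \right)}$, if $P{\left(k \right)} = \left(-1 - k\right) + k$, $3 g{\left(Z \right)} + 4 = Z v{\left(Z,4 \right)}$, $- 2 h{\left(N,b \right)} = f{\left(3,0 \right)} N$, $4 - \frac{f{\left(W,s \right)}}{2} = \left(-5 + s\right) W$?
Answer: $\frac{4190}{3} \approx 1396.7$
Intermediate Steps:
$f{\left(W,s \right)} = 8 - 2 W \left(-5 + s\right)$ ($f{\left(W,s \right)} = 8 - 2 \left(-5 + s\right) W = 8 - 2 W \left(-5 + s\right)$)
$h{\left(N,b \right)} = - 19 N$ ($h{\left(N,b \right)} = - \frac{\left(8 + 10 \cdot 3 - 6 \cdot 0\right) N}{2} = - \frac{\left(8 + 30 + 0\right) N}{2} = - \frac{38 N}{2} = - 19 N$)
$g{\left(Z \right)} = - \frac{4}{3} + Z$ ($g{\left(Z \right)} = - \frac{4}{3} + \frac{Z 3}{3} = - \frac{4}{3} + \frac{3 Z}{3} = - \frac{4}{3} + Z$)
$P{\left(k \right)} = -1$
$\left(h{\left(22,-4 \right)} + P{\left(-4 \right)}\right) g{\left(-2 \right)} = \left(\left(-19\right) 22 - 1\right) \left(- \frac{4}{3} - 2\right) = \left(-418 - 1\right) \left(- \frac{10}{3}\right) = \left(-419\right) \left(- \frac{10}{3}\right) = \frac{4190}{3}$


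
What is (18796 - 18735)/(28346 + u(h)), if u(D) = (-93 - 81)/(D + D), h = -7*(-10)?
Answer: 4270/1984133 ≈ 0.0021521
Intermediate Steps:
h = 70
u(D) = -87/D (u(D) = -174*1/(2*D) = -87/D)
(18796 - 18735)/(28346 + u(h)) = (18796 - 18735)/(28346 - 87/70) = 61/(28346 - 87*1/70) = 61/(28346 - 87/70) = 61/(1984133/70) = 61*(70/1984133) = 4270/1984133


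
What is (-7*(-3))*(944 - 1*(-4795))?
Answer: 120519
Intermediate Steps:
(-7*(-3))*(944 - 1*(-4795)) = 21*(944 + 4795) = 21*5739 = 120519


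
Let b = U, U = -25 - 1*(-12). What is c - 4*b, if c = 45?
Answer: 97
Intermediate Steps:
U = -13 (U = -25 + 12 = -13)
b = -13
c - 4*b = 45 - 4*(-13) = 45 + 52 = 97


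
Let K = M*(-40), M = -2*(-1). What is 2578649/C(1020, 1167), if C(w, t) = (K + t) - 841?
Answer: 2578649/246 ≈ 10482.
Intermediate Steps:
M = 2
K = -80 (K = 2*(-40) = -80)
C(w, t) = -921 + t (C(w, t) = (-80 + t) - 841 = -921 + t)
2578649/C(1020, 1167) = 2578649/(-921 + 1167) = 2578649/246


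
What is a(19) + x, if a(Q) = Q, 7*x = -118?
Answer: 15/7 ≈ 2.1429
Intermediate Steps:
x = -118/7 (x = (⅐)*(-118) = -118/7 ≈ -16.857)
a(19) + x = 19 - 118/7 = 15/7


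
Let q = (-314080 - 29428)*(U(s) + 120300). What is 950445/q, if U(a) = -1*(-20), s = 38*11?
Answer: -190089/8266176512 ≈ -2.2996e-5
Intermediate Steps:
s = 418
U(a) = 20
q = -41330882560 (q = (-314080 - 29428)*(20 + 120300) = -343508*120320 = -41330882560)
950445/q = 950445/(-41330882560) = 950445*(-1/41330882560) = -190089/8266176512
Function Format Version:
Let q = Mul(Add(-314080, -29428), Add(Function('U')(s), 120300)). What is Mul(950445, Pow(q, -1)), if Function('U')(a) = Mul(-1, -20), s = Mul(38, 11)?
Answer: Rational(-190089, 8266176512) ≈ -2.2996e-5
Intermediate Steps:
s = 418
Function('U')(a) = 20
q = -41330882560 (q = Mul(Add(-314080, -29428), Add(20, 120300)) = Mul(-343508, 120320) = -41330882560)
Mul(950445, Pow(q, -1)) = Mul(950445, Pow(-41330882560, -1)) = Mul(950445, Rational(-1, 41330882560)) = Rational(-190089, 8266176512)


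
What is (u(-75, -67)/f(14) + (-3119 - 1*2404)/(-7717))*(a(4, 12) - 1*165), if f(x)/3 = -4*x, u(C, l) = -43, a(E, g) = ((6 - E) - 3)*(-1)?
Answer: -51647495/324114 ≈ -159.35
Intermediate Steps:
a(E, g) = -3 + E (a(E, g) = (3 - E)*(-1) = -3 + E)
f(x) = -12*x (f(x) = 3*(-4*x) = -12*x)
(u(-75, -67)/f(14) + (-3119 - 1*2404)/(-7717))*(a(4, 12) - 1*165) = (-43/((-12*14)) + (-3119 - 1*2404)/(-7717))*((-3 + 4) - 1*165) = (-43/(-168) + (-3119 - 2404)*(-1/7717))*(1 - 165) = (-43*(-1/168) - 5523*(-1/7717))*(-164) = (43/168 + 5523/7717)*(-164) = (1259695/1296456)*(-164) = -51647495/324114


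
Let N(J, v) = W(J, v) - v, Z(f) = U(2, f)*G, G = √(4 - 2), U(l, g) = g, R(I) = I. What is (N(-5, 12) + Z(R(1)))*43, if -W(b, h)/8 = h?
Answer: -4644 + 43*√2 ≈ -4583.2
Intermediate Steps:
W(b, h) = -8*h
G = √2 ≈ 1.4142
Z(f) = f*√2
N(J, v) = -9*v (N(J, v) = -8*v - v = -9*v)
(N(-5, 12) + Z(R(1)))*43 = (-9*12 + 1*√2)*43 = (-108 + √2)*43 = -4644 + 43*√2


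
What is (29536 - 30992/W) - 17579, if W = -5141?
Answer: 61501929/5141 ≈ 11963.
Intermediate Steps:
(29536 - 30992/W) - 17579 = (29536 - 30992/(-5141)) - 17579 = (29536 - 30992*(-1/5141)) - 17579 = (29536 + 30992/5141) - 17579 = 151875568/5141 - 17579 = 61501929/5141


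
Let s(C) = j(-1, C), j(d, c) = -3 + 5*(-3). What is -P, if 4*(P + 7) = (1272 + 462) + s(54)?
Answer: -422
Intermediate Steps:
j(d, c) = -18 (j(d, c) = -3 - 15 = -18)
s(C) = -18
P = 422 (P = -7 + ((1272 + 462) - 18)/4 = -7 + (1734 - 18)/4 = -7 + (¼)*1716 = -7 + 429 = 422)
-P = -1*422 = -422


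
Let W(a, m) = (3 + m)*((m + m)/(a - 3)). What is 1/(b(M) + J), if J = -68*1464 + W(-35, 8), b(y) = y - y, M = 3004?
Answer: -19/1891576 ≈ -1.0045e-5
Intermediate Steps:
W(a, m) = 2*m*(3 + m)/(-3 + a) (W(a, m) = (3 + m)*((2*m)/(-3 + a)) = (3 + m)*(2*m/(-3 + a)) = 2*m*(3 + m)/(-3 + a))
b(y) = 0
J = -1891576/19 (J = -68*1464 + 2*8*(3 + 8)/(-3 - 35) = -99552 + 2*8*11/(-38) = -99552 + 2*8*(-1/38)*11 = -99552 - 88/19 = -1891576/19 ≈ -99557.)
1/(b(M) + J) = 1/(0 - 1891576/19) = 1/(-1891576/19) = -19/1891576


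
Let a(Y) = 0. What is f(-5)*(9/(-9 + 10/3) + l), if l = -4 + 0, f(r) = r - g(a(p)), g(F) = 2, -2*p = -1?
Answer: 665/17 ≈ 39.118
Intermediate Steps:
p = 1/2 (p = -1/2*(-1) = 1/2 ≈ 0.50000)
f(r) = -2 + r (f(r) = r - 1*2 = r - 2 = -2 + r)
l = -4
f(-5)*(9/(-9 + 10/3) + l) = (-2 - 5)*(9/(-9 + 10/3) - 4) = -7*(9/(-9 + 10*(1/3)) - 4) = -7*(9/(-9 + 10/3) - 4) = -7*(9/(-17/3) - 4) = -7*(9*(-3/17) - 4) = -7*(-27/17 - 4) = -7*(-95/17) = 665/17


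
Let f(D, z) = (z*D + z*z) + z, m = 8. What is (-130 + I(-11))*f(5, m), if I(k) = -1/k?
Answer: -160048/11 ≈ -14550.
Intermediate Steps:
f(D, z) = z + z² + D*z (f(D, z) = (D*z + z²) + z = (z² + D*z) + z = z + z² + D*z)
(-130 + I(-11))*f(5, m) = (-130 - 1/(-11))*(8*(1 + 5 + 8)) = (-130 - 1*(-1/11))*(8*14) = (-130 + 1/11)*112 = -1429/11*112 = -160048/11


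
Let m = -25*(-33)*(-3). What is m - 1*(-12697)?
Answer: 10222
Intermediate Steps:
m = -2475 (m = 825*(-3) = -2475)
m - 1*(-12697) = -2475 - 1*(-12697) = -2475 + 12697 = 10222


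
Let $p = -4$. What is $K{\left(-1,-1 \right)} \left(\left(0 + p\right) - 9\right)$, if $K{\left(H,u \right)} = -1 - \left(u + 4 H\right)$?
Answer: $-52$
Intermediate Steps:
$K{\left(H,u \right)} = -1 - u - 4 H$ ($K{\left(H,u \right)} = -1 - \left(u + 4 H\right) = -1 - u - 4 H$)
$K{\left(-1,-1 \right)} \left(\left(0 + p\right) - 9\right) = \left(-1 - -1 - -4\right) \left(\left(0 - 4\right) - 9\right) = \left(-1 + 1 + 4\right) \left(-4 - 9\right) = 4 \left(-4 - 9\right) = 4 \left(-13\right) = -52$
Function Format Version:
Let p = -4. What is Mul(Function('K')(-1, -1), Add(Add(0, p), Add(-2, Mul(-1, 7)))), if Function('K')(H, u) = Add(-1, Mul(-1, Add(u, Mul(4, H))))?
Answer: -52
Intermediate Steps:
Function('K')(H, u) = Add(-1, Mul(-1, u), Mul(-4, H)) (Function('K')(H, u) = Add(-1, Add(Mul(-1, u), Mul(-4, H))) = Add(-1, Mul(-1, u), Mul(-4, H)))
Mul(Function('K')(-1, -1), Add(Add(0, p), Add(-2, Mul(-1, 7)))) = Mul(Add(-1, Mul(-1, -1), Mul(-4, -1)), Add(Add(0, -4), Add(-2, Mul(-1, 7)))) = Mul(Add(-1, 1, 4), Add(-4, Add(-2, -7))) = Mul(4, Add(-4, -9)) = Mul(4, -13) = -52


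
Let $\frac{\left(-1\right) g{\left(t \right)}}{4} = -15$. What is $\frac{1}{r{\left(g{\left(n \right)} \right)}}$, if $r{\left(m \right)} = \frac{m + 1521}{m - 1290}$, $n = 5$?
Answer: $- \frac{410}{527} \approx -0.77799$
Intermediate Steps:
$g{\left(t \right)} = 60$ ($g{\left(t \right)} = \left(-4\right) \left(-15\right) = 60$)
$r{\left(m \right)} = \frac{1521 + m}{-1290 + m}$
$\frac{1}{r{\left(g{\left(n \right)} \right)}} = \frac{1}{\frac{1}{-1290 + 60} \left(1521 + 60\right)} = \frac{1}{\frac{1}{-1230} \cdot 1581} = \frac{1}{\left(- \frac{1}{1230}\right) 1581} = \frac{1}{- \frac{527}{410}} = - \frac{410}{527}$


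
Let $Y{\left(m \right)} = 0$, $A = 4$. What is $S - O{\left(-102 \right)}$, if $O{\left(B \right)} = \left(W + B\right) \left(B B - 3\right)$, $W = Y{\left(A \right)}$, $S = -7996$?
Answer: $1052906$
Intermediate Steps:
$W = 0$
$O{\left(B \right)} = B \left(-3 + B^{2}\right)$ ($O{\left(B \right)} = \left(0 + B\right) \left(B B - 3\right) = B \left(B^{2} - 3\right) = B \left(-3 + B^{2}\right)$)
$S - O{\left(-102 \right)} = -7996 - - 102 \left(-3 + \left(-102\right)^{2}\right) = -7996 - - 102 \left(-3 + 10404\right) = -7996 - \left(-102\right) 10401 = -7996 - -1060902 = -7996 + 1060902 = 1052906$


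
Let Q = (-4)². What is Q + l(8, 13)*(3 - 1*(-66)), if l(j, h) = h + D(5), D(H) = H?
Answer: 1258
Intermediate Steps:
l(j, h) = 5 + h (l(j, h) = h + 5 = 5 + h)
Q = 16
Q + l(8, 13)*(3 - 1*(-66)) = 16 + (5 + 13)*(3 - 1*(-66)) = 16 + 18*(3 + 66) = 16 + 18*69 = 16 + 1242 = 1258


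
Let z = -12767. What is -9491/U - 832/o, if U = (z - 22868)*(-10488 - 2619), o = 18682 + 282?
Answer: -97195129391/2214369127245 ≈ -0.043893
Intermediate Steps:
o = 18964
U = 467067945 (U = (-12767 - 22868)*(-10488 - 2619) = -35635*(-13107) = 467067945)
-9491/U - 832/o = -9491/467067945 - 832/18964 = -9491*1/467067945 - 832*1/18964 = -9491/467067945 - 208/4741 = -97195129391/2214369127245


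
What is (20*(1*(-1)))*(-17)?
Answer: 340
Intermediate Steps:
(20*(1*(-1)))*(-17) = (20*(-1))*(-17) = -20*(-17) = 340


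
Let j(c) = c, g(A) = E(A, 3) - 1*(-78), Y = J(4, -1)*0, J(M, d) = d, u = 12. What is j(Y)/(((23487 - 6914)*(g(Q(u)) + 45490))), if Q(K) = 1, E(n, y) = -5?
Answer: 0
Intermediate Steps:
Y = 0 (Y = -1*0 = 0)
g(A) = 73 (g(A) = -5 - 1*(-78) = -5 + 78 = 73)
j(Y)/(((23487 - 6914)*(g(Q(u)) + 45490))) = 0/(((23487 - 6914)*(73 + 45490))) = 0/((16573*45563)) = 0/755115599 = 0*(1/755115599) = 0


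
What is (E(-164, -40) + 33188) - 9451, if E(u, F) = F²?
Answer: 25337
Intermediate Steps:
(E(-164, -40) + 33188) - 9451 = ((-40)² + 33188) - 9451 = (1600 + 33188) - 9451 = 34788 - 9451 = 25337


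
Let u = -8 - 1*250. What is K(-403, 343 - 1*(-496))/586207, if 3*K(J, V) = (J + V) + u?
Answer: 178/1758621 ≈ 0.00010122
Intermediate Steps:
u = -258 (u = -8 - 250 = -258)
K(J, V) = -86 + J/3 + V/3 (K(J, V) = ((J + V) - 258)/3 = (-258 + J + V)/3 = -86 + J/3 + V/3)
K(-403, 343 - 1*(-496))/586207 = (-86 + (1/3)*(-403) + (343 - 1*(-496))/3)/586207 = (-86 - 403/3 + (343 + 496)/3)*(1/586207) = (-86 - 403/3 + (1/3)*839)*(1/586207) = (-86 - 403/3 + 839/3)*(1/586207) = (178/3)*(1/586207) = 178/1758621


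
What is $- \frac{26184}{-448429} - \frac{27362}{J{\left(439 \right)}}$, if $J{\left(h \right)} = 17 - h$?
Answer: $\frac{6140481973}{94618519} \approx 64.897$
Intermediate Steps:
$- \frac{26184}{-448429} - \frac{27362}{J{\left(439 \right)}} = - \frac{26184}{-448429} - \frac{27362}{17 - 439} = \left(-26184\right) \left(- \frac{1}{448429}\right) - \frac{27362}{17 - 439} = \frac{26184}{448429} - \frac{27362}{-422} = \frac{26184}{448429} - - \frac{13681}{211} = \frac{26184}{448429} + \frac{13681}{211} = \frac{6140481973}{94618519}$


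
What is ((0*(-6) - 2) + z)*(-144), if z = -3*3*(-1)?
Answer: -1008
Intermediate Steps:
z = 9 (z = -9*(-1) = 9)
((0*(-6) - 2) + z)*(-144) = ((0*(-6) - 2) + 9)*(-144) = ((0 - 2) + 9)*(-144) = (-2 + 9)*(-144) = 7*(-144) = -1008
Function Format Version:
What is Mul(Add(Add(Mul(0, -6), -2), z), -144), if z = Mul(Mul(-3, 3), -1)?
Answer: -1008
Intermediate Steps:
z = 9 (z = Mul(-9, -1) = 9)
Mul(Add(Add(Mul(0, -6), -2), z), -144) = Mul(Add(Add(Mul(0, -6), -2), 9), -144) = Mul(Add(Add(0, -2), 9), -144) = Mul(Add(-2, 9), -144) = Mul(7, -144) = -1008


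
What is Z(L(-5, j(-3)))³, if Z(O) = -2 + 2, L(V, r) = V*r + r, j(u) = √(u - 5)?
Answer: 0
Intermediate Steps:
j(u) = √(-5 + u)
L(V, r) = r + V*r
Z(O) = 0
Z(L(-5, j(-3)))³ = 0³ = 0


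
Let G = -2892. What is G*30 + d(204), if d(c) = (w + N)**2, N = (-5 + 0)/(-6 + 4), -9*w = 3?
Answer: -3123191/36 ≈ -86755.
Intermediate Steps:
w = -1/3 (w = -1/9*3 = -1/3 ≈ -0.33333)
N = 5/2 (N = -5/(-2) = -5*(-1/2) = 5/2 ≈ 2.5000)
d(c) = 169/36 (d(c) = (-1/3 + 5/2)**2 = (13/6)**2 = 169/36)
G*30 + d(204) = -2892*30 + 169/36 = -86760 + 169/36 = -3123191/36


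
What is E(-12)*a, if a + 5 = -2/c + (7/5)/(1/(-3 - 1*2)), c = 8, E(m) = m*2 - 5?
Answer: 1421/4 ≈ 355.25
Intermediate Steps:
E(m) = -5 + 2*m (E(m) = 2*m - 5 = -5 + 2*m)
a = -49/4 (a = -5 + (-2/8 + (7/5)/(1/(-3 - 1*2))) = -5 + (-2*1/8 + (7*(1/5))/(1/(-3 - 2))) = -5 + (-1/4 + 7/(5*(1/(-5)))) = -5 + (-1/4 + 7/(5*(-1/5))) = -5 + (-1/4 + (7/5)*(-5)) = -5 + (-1/4 - 7) = -5 - 29/4 = -49/4 ≈ -12.250)
E(-12)*a = (-5 + 2*(-12))*(-49/4) = (-5 - 24)*(-49/4) = -29*(-49/4) = 1421/4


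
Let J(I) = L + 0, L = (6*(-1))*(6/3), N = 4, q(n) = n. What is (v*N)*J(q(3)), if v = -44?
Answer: 2112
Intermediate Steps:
L = -12 (L = -36/3 = -6*2 = -12)
J(I) = -12 (J(I) = -12 + 0 = -12)
(v*N)*J(q(3)) = -44*4*(-12) = -176*(-12) = 2112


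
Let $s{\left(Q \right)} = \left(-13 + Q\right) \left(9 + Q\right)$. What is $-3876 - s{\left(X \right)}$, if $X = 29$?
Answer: $-4484$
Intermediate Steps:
$-3876 - s{\left(X \right)} = -3876 - \left(-117 + 29^{2} - 116\right) = -3876 - \left(-117 + 841 - 116\right) = -3876 - 608 = -4484$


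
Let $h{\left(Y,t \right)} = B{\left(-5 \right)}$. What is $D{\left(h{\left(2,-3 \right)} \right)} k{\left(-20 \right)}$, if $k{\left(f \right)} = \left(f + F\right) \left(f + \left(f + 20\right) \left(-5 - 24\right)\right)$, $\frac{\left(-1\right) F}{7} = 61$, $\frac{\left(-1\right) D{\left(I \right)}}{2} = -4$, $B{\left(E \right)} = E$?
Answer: $71520$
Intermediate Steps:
$h{\left(Y,t \right)} = -5$
$D{\left(I \right)} = 8$ ($D{\left(I \right)} = \left(-2\right) \left(-4\right) = 8$)
$F = -427$ ($F = \left(-7\right) 61 = -427$)
$k{\left(f \right)} = \left(-580 - 28 f\right) \left(-427 + f\right)$ ($k{\left(f \right)} = \left(f - 427\right) \left(f + \left(f + 20\right) \left(-5 - 24\right)\right) = \left(-427 + f\right) \left(f + \left(20 + f\right) \left(-29\right)\right) = \left(-427 + f\right) \left(f - \left(580 + 29 f\right)\right) = \left(-427 + f\right) \left(-580 - 28 f\right) = \left(-580 - 28 f\right) \left(-427 + f\right)$)
$D{\left(h{\left(2,-3 \right)} \right)} k{\left(-20 \right)} = 8 \left(247660 - 28 \left(-20\right)^{2} + 11376 \left(-20\right)\right) = 8 \left(247660 - 11200 - 227520\right) = 8 \cdot 8940 = 71520$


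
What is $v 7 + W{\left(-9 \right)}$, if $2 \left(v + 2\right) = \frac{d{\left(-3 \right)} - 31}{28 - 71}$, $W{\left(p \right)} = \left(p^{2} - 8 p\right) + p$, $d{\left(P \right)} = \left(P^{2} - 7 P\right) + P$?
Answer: $\frac{5604}{43} \approx 130.33$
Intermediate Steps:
$d{\left(P \right)} = P^{2} - 6 P$
$W{\left(p \right)} = p^{2} - 7 p$
$v = - \frac{84}{43}$ ($v = -2 + \frac{\left(- 3 \left(-6 - 3\right) - 31\right) \frac{1}{28 - 71}}{2} = -2 + \frac{\left(\left(-3\right) \left(-9\right) - 31\right) \frac{1}{-43}}{2} = -2 + \frac{\left(27 - 31\right) \left(- \frac{1}{43}\right)}{2} = -2 + \frac{\left(-4\right) \left(- \frac{1}{43}\right)}{2} = -2 + \frac{1}{2} \cdot \frac{4}{43} = -2 + \frac{2}{43} = - \frac{84}{43} \approx -1.9535$)
$v 7 + W{\left(-9 \right)} = \left(- \frac{84}{43}\right) 7 - 9 \left(-7 - 9\right) = - \frac{588}{43} - -144 = - \frac{588}{43} + 144 = \frac{5604}{43}$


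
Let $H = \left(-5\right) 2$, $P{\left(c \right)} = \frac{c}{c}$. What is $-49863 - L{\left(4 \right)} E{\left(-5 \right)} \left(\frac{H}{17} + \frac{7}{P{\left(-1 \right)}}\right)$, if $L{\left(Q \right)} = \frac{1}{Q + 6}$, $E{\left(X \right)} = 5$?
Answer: $- \frac{1695451}{34} \approx -49866.0$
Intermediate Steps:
$P{\left(c \right)} = 1$
$H = -10$
$L{\left(Q \right)} = \frac{1}{6 + Q}$
$-49863 - L{\left(4 \right)} E{\left(-5 \right)} \left(\frac{H}{17} + \frac{7}{P{\left(-1 \right)}}\right) = -49863 - \frac{1}{6 + 4} \cdot 5 \left(- \frac{10}{17} + \frac{7}{1}\right) = -49863 - \frac{1}{10} \cdot 5 \left(\left(-10\right) \frac{1}{17} + 7 \cdot 1\right) = -49863 - \frac{1}{10} \cdot 5 \left(- \frac{10}{17} + 7\right) = -49863 - \frac{1}{2} \cdot \frac{109}{17} = -49863 - \frac{109}{34} = - \frac{1695451}{34}$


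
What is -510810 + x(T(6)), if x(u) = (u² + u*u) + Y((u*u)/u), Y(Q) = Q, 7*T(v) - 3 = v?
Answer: -25029465/49 ≈ -5.1081e+5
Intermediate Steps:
T(v) = 3/7 + v/7
x(u) = u + 2*u² (x(u) = (u² + u*u) + (u*u)/u = (u² + u²) + u²/u = 2*u² + u = u + 2*u²)
-510810 + x(T(6)) = -510810 + (3/7 + (⅐)*6)*(1 + 2*(3/7 + (⅐)*6)) = -510810 + (3/7 + 6/7)*(1 + 2*(3/7 + 6/7)) = -510810 + 9*(1 + 2*(9/7))/7 = -510810 + 9*(1 + 18/7)/7 = -510810 + (9/7)*(25/7) = -510810 + 225/49 = -25029465/49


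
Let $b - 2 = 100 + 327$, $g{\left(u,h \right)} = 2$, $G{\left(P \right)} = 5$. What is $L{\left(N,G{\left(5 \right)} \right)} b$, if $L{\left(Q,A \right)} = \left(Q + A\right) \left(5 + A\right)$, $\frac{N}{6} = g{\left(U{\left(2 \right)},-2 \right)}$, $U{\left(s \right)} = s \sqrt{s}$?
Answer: $72930$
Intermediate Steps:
$U{\left(s \right)} = s^{\frac{3}{2}}$
$N = 12$ ($N = 6 \cdot 2 = 12$)
$L{\left(Q,A \right)} = \left(5 + A\right) \left(A + Q\right)$ ($L{\left(Q,A \right)} = \left(A + Q\right) \left(5 + A\right) = \left(5 + A\right) \left(A + Q\right)$)
$b = 429$ ($b = 2 + \left(100 + 327\right) = 2 + 427 = 429$)
$L{\left(N,G{\left(5 \right)} \right)} b = \left(5^{2} + 5 \cdot 5 + 5 \cdot 12 + 5 \cdot 12\right) 429 = \left(25 + 25 + 60 + 60\right) 429 = 170 \cdot 429 = 72930$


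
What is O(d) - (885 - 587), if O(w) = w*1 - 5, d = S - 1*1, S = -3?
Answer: -307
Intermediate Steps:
d = -4 (d = -3 - 1*1 = -3 - 1 = -4)
O(w) = -5 + w (O(w) = w - 5 = -5 + w)
O(d) - (885 - 587) = (-5 - 4) - (885 - 587) = -9 - 1*298 = -9 - 298 = -307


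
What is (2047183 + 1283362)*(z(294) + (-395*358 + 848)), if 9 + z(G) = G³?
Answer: 84168244319085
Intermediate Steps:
z(G) = -9 + G³
(2047183 + 1283362)*(z(294) + (-395*358 + 848)) = (2047183 + 1283362)*((-9 + 294³) + (-395*358 + 848)) = 3330545*((-9 + 25412184) + (-141410 + 848)) = 3330545*(25412175 - 140562) = 3330545*25271613 = 84168244319085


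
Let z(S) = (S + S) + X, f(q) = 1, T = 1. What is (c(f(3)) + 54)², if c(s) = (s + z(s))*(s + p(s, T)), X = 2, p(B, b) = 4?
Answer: 6241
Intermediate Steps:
z(S) = 2 + 2*S (z(S) = (S + S) + 2 = 2*S + 2 = 2 + 2*S)
c(s) = (2 + 3*s)*(4 + s) (c(s) = (s + (2 + 2*s))*(s + 4) = (2 + 3*s)*(4 + s))
(c(f(3)) + 54)² = ((8 + 3*1² + 14*1) + 54)² = ((8 + 3*1 + 14) + 54)² = ((8 + 3 + 14) + 54)² = (25 + 54)² = 79² = 6241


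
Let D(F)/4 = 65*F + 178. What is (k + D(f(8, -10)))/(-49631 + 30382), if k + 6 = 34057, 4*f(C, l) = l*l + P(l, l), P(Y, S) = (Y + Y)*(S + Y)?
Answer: -67263/19249 ≈ -3.4944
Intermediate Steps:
P(Y, S) = 2*Y*(S + Y) (P(Y, S) = (2*Y)*(S + Y) = 2*Y*(S + Y))
f(C, l) = 5*l²/4 (f(C, l) = (l*l + 2*l*(l + l))/4 = (l² + 2*l*(2*l))/4 = (l² + 4*l²)/4 = (5*l²)/4 = 5*l²/4)
k = 34051 (k = -6 + 34057 = 34051)
D(F) = 712 + 260*F (D(F) = 4*(65*F + 178) = 4*(178 + 65*F) = 712 + 260*F)
(k + D(f(8, -10)))/(-49631 + 30382) = (34051 + (712 + 260*((5/4)*(-10)²)))/(-49631 + 30382) = (34051 + (712 + 260*((5/4)*100)))/(-19249) = (34051 + (712 + 260*125))*(-1/19249) = (34051 + (712 + 32500))*(-1/19249) = (34051 + 33212)*(-1/19249) = 67263*(-1/19249) = -67263/19249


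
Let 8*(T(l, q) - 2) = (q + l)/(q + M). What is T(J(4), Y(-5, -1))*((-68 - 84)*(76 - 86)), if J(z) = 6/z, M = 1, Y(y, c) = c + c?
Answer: 3135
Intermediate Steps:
Y(y, c) = 2*c
T(l, q) = 2 + (l + q)/(8*(1 + q)) (T(l, q) = 2 + ((q + l)/(q + 1))/8 = 2 + ((l + q)/(1 + q))/8 = 2 + (l + q)/(8*(1 + q)))
T(J(4), Y(-5, -1))*((-68 - 84)*(76 - 86)) = ((16 + 6/4 + 17*(2*(-1)))/(8*(1 + 2*(-1))))*((-68 - 84)*(76 - 86)) = ((16 + 6*(1/4) + 17*(-2))/(8*(1 - 2)))*(-152*(-10)) = ((1/8)*(16 + 3/2 - 34)/(-1))*1520 = ((1/8)*(-1)*(-33/2))*1520 = (33/16)*1520 = 3135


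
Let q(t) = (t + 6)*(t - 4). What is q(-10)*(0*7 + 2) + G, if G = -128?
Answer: -16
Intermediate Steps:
q(t) = (-4 + t)*(6 + t) (q(t) = (6 + t)*(-4 + t) = (-4 + t)*(6 + t))
q(-10)*(0*7 + 2) + G = (-24 + (-10)² + 2*(-10))*(0*7 + 2) - 128 = (-24 + 100 - 20)*(0 + 2) - 128 = 56*2 - 128 = 112 - 128 = -16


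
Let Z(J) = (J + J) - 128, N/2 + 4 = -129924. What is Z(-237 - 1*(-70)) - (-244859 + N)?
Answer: 504253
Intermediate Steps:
N = -259856 (N = -8 + 2*(-129924) = -8 - 259848 = -259856)
Z(J) = -128 + 2*J (Z(J) = 2*J - 128 = -128 + 2*J)
Z(-237 - 1*(-70)) - (-244859 + N) = (-128 + 2*(-237 - 1*(-70))) - (-244859 - 259856) = (-128 + 2*(-237 + 70)) - 1*(-504715) = (-128 + 2*(-167)) + 504715 = (-128 - 334) + 504715 = -462 + 504715 = 504253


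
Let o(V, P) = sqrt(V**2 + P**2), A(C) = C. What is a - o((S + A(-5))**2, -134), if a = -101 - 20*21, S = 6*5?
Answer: -521 - sqrt(408581) ≈ -1160.2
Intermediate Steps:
S = 30
o(V, P) = sqrt(P**2 + V**2)
a = -521 (a = -101 - 420 = -521)
a - o((S + A(-5))**2, -134) = -521 - sqrt((-134)**2 + ((30 - 5)**2)**2) = -521 - sqrt(17956 + (25**2)**2) = -521 - sqrt(17956 + 625**2) = -521 - sqrt(17956 + 390625) = -521 - sqrt(408581)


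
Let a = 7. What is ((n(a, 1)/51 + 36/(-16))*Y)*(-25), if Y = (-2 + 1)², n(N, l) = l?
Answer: 11375/204 ≈ 55.760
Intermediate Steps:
Y = 1 (Y = (-1)² = 1)
((n(a, 1)/51 + 36/(-16))*Y)*(-25) = ((1/51 + 36/(-16))*1)*(-25) = ((1*(1/51) + 36*(-1/16))*1)*(-25) = ((1/51 - 9/4)*1)*(-25) = -455/204*1*(-25) = -455/204*(-25) = 11375/204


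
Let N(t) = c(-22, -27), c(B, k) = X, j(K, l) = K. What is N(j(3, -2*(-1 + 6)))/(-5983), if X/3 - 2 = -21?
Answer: 57/5983 ≈ 0.0095270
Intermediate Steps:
X = -57 (X = 6 + 3*(-21) = 6 - 63 = -57)
c(B, k) = -57
N(t) = -57
N(j(3, -2*(-1 + 6)))/(-5983) = -57/(-5983) = -57*(-1/5983) = 57/5983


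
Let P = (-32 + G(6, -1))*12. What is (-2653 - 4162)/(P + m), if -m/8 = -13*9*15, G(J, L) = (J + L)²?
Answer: -6815/13956 ≈ -0.48832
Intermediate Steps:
m = 14040 (m = -8*(-13*9)*15 = -(-936)*15 = -8*(-1755) = 14040)
P = -84 (P = (-32 + (6 - 1)²)*12 = (-32 + 5²)*12 = (-32 + 25)*12 = -7*12 = -84)
(-2653 - 4162)/(P + m) = (-2653 - 4162)/(-84 + 14040) = -6815/13956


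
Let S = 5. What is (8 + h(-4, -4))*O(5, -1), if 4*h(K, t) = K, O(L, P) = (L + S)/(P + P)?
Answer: -35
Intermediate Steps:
O(L, P) = (5 + L)/(2*P) (O(L, P) = (L + 5)/(P + P) = (5 + L)/((2*P)) = (5 + L)*(1/(2*P)) = (5 + L)/(2*P))
h(K, t) = K/4
(8 + h(-4, -4))*O(5, -1) = (8 + (¼)*(-4))*((½)*(5 + 5)/(-1)) = (8 - 1)*((½)*(-1)*10) = 7*(-5) = -35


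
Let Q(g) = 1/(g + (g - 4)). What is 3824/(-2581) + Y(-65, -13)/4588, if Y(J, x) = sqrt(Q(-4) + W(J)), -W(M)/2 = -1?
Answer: -3824/2581 + sqrt(69)/27528 ≈ -1.4813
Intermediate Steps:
W(M) = 2 (W(M) = -2*(-1) = 2)
Q(g) = 1/(-4 + 2*g) (Q(g) = 1/(g + (-4 + g)) = 1/(-4 + 2*g))
Y(J, x) = sqrt(69)/6 (Y(J, x) = sqrt(1/(2*(-2 - 4)) + 2) = sqrt((1/2)/(-6) + 2) = sqrt((1/2)*(-1/6) + 2) = sqrt(-1/12 + 2) = sqrt(23/12) = sqrt(69)/6)
3824/(-2581) + Y(-65, -13)/4588 = 3824/(-2581) + (sqrt(69)/6)/4588 = 3824*(-1/2581) + (sqrt(69)/6)*(1/4588) = -3824/2581 + sqrt(69)/27528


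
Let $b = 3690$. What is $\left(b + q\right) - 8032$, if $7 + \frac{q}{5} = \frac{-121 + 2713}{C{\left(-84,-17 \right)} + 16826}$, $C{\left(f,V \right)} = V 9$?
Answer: $- \frac{72964761}{16673} \approx -4376.2$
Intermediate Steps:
$C{\left(f,V \right)} = 9 V$
$q = - \frac{570595}{16673}$ ($q = -35 + 5 \frac{-121 + 2713}{9 \left(-17\right) + 16826} = -35 + 5 \frac{2592}{-153 + 16826} = -35 + 5 \cdot \frac{2592}{16673} = -35 + \frac{12960}{16673} = - \frac{570595}{16673} \approx -34.223$)
$\left(b + q\right) - 8032 = \left(3690 - \frac{570595}{16673}\right) - 8032 = \frac{60952775}{16673} - 8032 = - \frac{72964761}{16673}$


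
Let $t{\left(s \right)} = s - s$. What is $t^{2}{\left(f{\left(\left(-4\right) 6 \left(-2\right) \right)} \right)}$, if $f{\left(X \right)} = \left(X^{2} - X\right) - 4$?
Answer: $0$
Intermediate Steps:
$f{\left(X \right)} = -4 + X^{2} - X$
$t{\left(s \right)} = 0$
$t^{2}{\left(f{\left(\left(-4\right) 6 \left(-2\right) \right)} \right)} = 0^{2} = 0$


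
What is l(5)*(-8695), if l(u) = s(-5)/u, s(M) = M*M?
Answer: -43475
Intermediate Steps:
s(M) = M**2
l(u) = 25/u (l(u) = (-5)**2/u = 25/u)
l(5)*(-8695) = (25/5)*(-8695) = (25*(1/5))*(-8695) = 5*(-8695) = -43475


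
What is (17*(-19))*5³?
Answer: -40375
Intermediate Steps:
(17*(-19))*5³ = -323*125 = -40375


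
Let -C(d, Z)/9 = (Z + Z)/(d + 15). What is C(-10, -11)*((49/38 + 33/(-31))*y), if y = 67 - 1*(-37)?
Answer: 545688/589 ≈ 926.46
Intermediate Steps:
C(d, Z) = -18*Z/(15 + d) (C(d, Z) = -9*(Z + Z)/(d + 15) = -9*2*Z/(15 + d) = -18*Z/(15 + d))
y = 104 (y = 67 + 37 = 104)
C(-10, -11)*((49/38 + 33/(-31))*y) = (-18*(-11)/(15 - 10))*((49/38 + 33/(-31))*104) = (-18*(-11)/5)*((49*(1/38) + 33*(-1/31))*104) = (-18*(-11)*⅕)*((49/38 - 33/31)*104) = 198*((265/1178)*104)/5 = (198/5)*(13780/589) = 545688/589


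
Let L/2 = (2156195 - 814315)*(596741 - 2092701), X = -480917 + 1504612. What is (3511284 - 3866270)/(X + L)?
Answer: 354986/4014796585905 ≈ 8.8419e-8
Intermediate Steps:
X = 1023695
L = -4014797609600 (L = 2*((2156195 - 814315)*(596741 - 2092701)) = 2*(1341880*(-1495960)) = 2*(-2007398804800) = -4014797609600)
(3511284 - 3866270)/(X + L) = (3511284 - 3866270)/(1023695 - 4014797609600) = -354986/(-4014796585905) = -354986*(-1/4014796585905) = 354986/4014796585905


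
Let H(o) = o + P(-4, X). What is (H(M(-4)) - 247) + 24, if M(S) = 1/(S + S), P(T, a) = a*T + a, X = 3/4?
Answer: -1803/8 ≈ -225.38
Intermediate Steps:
X = 3/4 (X = 3*(1/4) = 3/4 ≈ 0.75000)
P(T, a) = a + T*a (P(T, a) = T*a + a = a + T*a)
M(S) = 1/(2*S)
H(o) = -9/4 + o (H(o) = o + 3*(1 - 4)/4 = o + (3/4)*(-3) = o - 9/4 = -9/4 + o)
(H(M(-4)) - 247) + 24 = ((-9/4 + (1/2)/(-4)) - 247) + 24 = ((-9/4 + (1/2)*(-1/4)) - 247) + 24 = ((-9/4 - 1/8) - 247) + 24 = (-19/8 - 247) + 24 = -1995/8 + 24 = -1803/8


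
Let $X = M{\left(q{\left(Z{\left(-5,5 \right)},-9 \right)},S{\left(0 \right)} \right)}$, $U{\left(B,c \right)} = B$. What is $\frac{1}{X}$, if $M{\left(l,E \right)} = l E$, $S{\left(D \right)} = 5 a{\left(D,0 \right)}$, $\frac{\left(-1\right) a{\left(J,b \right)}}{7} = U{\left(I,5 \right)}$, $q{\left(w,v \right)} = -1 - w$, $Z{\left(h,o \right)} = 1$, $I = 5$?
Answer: $\frac{1}{350} \approx 0.0028571$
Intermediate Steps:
$a{\left(J,b \right)} = -35$ ($a{\left(J,b \right)} = \left(-7\right) 5 = -35$)
$S{\left(D \right)} = -175$ ($S{\left(D \right)} = 5 \left(-35\right) = -175$)
$M{\left(l,E \right)} = E l$
$X = 350$ ($X = - 175 \left(-1 - 1\right) = \left(-175\right) \left(-2\right) = 350$)
$\frac{1}{X} = \frac{1}{350}$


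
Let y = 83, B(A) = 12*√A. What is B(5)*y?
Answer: 996*√5 ≈ 2227.1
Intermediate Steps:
B(5)*y = (12*√5)*83 = 996*√5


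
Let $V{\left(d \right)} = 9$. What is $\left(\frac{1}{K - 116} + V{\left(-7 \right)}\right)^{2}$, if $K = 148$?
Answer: $\frac{83521}{1024} \approx 81.563$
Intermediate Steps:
$\left(\frac{1}{K - 116} + V{\left(-7 \right)}\right)^{2} = \left(\frac{1}{148 - 116} + 9\right)^{2} = \left(\frac{1}{32} + 9\right)^{2} = \left(\frac{289}{32}\right)^{2} = \frac{83521}{1024}$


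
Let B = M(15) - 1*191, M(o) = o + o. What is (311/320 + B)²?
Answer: 2622361681/102400 ≈ 25609.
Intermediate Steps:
M(o) = 2*o
B = -161 (B = 2*15 - 1*191 = 30 - 191 = -161)
(311/320 + B)² = (311/320 - 161)² = (-51209/320)² = 2622361681/102400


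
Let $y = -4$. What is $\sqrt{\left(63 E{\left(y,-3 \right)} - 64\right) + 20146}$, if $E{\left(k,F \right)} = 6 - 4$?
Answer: $4 \sqrt{1263} \approx 142.15$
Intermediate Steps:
$E{\left(k,F \right)} = 2$
$\sqrt{\left(63 E{\left(y,-3 \right)} - 64\right) + 20146} = \sqrt{\left(63 \cdot 2 - 64\right) + 20146} = \sqrt{\left(126 - 64\right) + 20146} = \sqrt{62 + 20146} = \sqrt{20208} = 4 \sqrt{1263}$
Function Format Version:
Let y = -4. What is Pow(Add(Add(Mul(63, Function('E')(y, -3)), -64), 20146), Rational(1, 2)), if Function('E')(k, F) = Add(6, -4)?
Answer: Mul(4, Pow(1263, Rational(1, 2))) ≈ 142.15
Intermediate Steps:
Function('E')(k, F) = 2
Pow(Add(Add(Mul(63, Function('E')(y, -3)), -64), 20146), Rational(1, 2)) = Pow(Add(Add(Mul(63, 2), -64), 20146), Rational(1, 2)) = Pow(Add(Add(126, -64), 20146), Rational(1, 2)) = Pow(Add(62, 20146), Rational(1, 2)) = Pow(20208, Rational(1, 2)) = Mul(4, Pow(1263, Rational(1, 2)))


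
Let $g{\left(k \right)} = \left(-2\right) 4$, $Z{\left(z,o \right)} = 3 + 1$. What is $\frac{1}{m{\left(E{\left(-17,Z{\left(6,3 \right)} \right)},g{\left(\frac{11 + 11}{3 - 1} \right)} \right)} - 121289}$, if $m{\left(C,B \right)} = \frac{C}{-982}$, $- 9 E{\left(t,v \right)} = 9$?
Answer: $- \frac{982}{119105797} \approx -8.2448 \cdot 10^{-6}$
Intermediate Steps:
$Z{\left(z,o \right)} = 4$
$g{\left(k \right)} = -8$
$E{\left(t,v \right)} = -1$ ($E{\left(t,v \right)} = \left(- \frac{1}{9}\right) 9 = -1$)
$m{\left(C,B \right)} = - \frac{C}{982}$ ($m{\left(C,B \right)} = C \left(- \frac{1}{982}\right) = - \frac{C}{982}$)
$\frac{1}{m{\left(E{\left(-17,Z{\left(6,3 \right)} \right)},g{\left(\frac{11 + 11}{3 - 1} \right)} \right)} - 121289} = \frac{1}{\left(- \frac{1}{982}\right) \left(-1\right) - 121289} = \frac{1}{\frac{1}{982} - 121289} = \frac{1}{- \frac{119105797}{982}} = - \frac{982}{119105797}$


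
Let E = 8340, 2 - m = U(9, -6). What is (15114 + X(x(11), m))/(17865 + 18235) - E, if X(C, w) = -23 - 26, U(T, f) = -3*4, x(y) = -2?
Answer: -60211787/7220 ≈ -8339.6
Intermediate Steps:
U(T, f) = -12
m = 14 (m = 2 - 1*(-12) = 2 + 12 = 14)
X(C, w) = -49
(15114 + X(x(11), m))/(17865 + 18235) - E = (15114 - 49)/(17865 + 18235) - 1*8340 = 15065/36100 - 8340 = 15065*(1/36100) - 8340 = 3013/7220 - 8340 = -60211787/7220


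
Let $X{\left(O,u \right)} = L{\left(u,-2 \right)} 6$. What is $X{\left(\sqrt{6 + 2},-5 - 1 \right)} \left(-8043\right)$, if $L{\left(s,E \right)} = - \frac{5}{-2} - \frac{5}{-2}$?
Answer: $-241290$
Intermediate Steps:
$L{\left(s,E \right)} = 5$ ($L{\left(s,E \right)} = \left(-5\right) \left(- \frac{1}{2}\right) - - \frac{5}{2} = \frac{5}{2} + \frac{5}{2} = 5$)
$X{\left(O,u \right)} = 30$ ($X{\left(O,u \right)} = 5 \cdot 6 = 30$)
$X{\left(\sqrt{6 + 2},-5 - 1 \right)} \left(-8043\right) = 30 \left(-8043\right) = -241290$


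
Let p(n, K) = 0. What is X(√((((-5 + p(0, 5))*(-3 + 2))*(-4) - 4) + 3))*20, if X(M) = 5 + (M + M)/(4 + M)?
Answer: 4540/37 + 160*I*√21/37 ≈ 122.7 + 19.817*I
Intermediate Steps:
X(M) = 5 + 2*M/(4 + M) (X(M) = 5 + (2*M)/(4 + M) = 5 + 2*M/(4 + M))
X(√((((-5 + p(0, 5))*(-3 + 2))*(-4) - 4) + 3))*20 = ((20 + 7*√((((-5 + 0)*(-3 + 2))*(-4) - 4) + 3))/(4 + √((((-5 + 0)*(-3 + 2))*(-4) - 4) + 3)))*20 = ((20 + 7*√((-5*(-1)*(-4) - 4) + 3))/(4 + √((-5*(-1)*(-4) - 4) + 3)))*20 = ((20 + 7*√((5*(-4) - 4) + 3))/(4 + √((5*(-4) - 4) + 3)))*20 = ((20 + 7*√((-20 - 4) + 3))/(4 + √((-20 - 4) + 3)))*20 = ((20 + 7*√(-24 + 3))/(4 + √(-24 + 3)))*20 = ((20 + 7*√(-21))/(4 + √(-21)))*20 = ((20 + 7*(I*√21))/(4 + I*√21))*20 = ((20 + 7*I*√21)/(4 + I*√21))*20 = 20*(20 + 7*I*√21)/(4 + I*√21)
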